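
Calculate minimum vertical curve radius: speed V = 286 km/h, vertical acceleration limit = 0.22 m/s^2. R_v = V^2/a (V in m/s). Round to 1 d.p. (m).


Convert speed: V = 286 / 3.6 = 79.4444 m/s
V^2 = 6311.4198 m^2/s^2
R_v = 6311.4198 / 0.22
R_v = 28688.3 m

28688.3


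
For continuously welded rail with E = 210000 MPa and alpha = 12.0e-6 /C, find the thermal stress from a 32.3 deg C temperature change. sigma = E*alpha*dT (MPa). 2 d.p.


sigma = E * alpha * dT
sigma = 210000 * 12.0e-6 * 32.3
sigma = 2.52 * 32.3
sigma = 81.40 MPa

81.40


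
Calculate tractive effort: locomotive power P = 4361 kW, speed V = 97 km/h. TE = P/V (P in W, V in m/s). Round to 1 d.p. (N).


Convert: P = 4361 kW = 4361000 W
V = 97 / 3.6 = 26.9444 m/s
TE = 4361000 / 26.9444
TE = 161851.5 N

161851.5


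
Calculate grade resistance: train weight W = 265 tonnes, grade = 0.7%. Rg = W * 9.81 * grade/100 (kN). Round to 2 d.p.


Rg = W * 9.81 * grade / 100
Rg = 265 * 9.81 * 0.7 / 100
Rg = 2599.65 * 0.007
Rg = 18.20 kN

18.20


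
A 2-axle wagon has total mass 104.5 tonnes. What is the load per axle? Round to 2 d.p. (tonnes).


Load per axle = total weight / number of axles
Load = 104.5 / 2
Load = 52.25 tonnes

52.25


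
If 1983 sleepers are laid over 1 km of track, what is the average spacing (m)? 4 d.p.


Spacing = 1000 m / number of sleepers
Spacing = 1000 / 1983
Spacing = 0.5043 m

0.5043


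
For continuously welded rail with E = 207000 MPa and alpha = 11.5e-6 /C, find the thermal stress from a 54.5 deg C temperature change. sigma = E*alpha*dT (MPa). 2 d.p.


sigma = E * alpha * dT
sigma = 207000 * 11.5e-6 * 54.5
sigma = 2.3805 * 54.5
sigma = 129.74 MPa

129.74


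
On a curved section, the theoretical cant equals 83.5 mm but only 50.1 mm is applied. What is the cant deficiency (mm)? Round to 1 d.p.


Cant deficiency = equilibrium cant - actual cant
CD = 83.5 - 50.1
CD = 33.4 mm

33.4


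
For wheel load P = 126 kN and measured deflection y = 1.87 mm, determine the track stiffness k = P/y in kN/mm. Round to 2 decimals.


Track stiffness k = P / y
k = 126 / 1.87
k = 67.38 kN/mm

67.38


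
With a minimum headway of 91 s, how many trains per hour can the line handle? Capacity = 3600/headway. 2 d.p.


Capacity = 3600 / headway
Capacity = 3600 / 91
Capacity = 39.56 trains/hour

39.56


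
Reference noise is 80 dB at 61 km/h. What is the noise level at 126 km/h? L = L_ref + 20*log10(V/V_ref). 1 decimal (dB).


V/V_ref = 126 / 61 = 2.065574
log10(2.065574) = 0.315041
20 * 0.315041 = 6.3008
L = 80 + 6.3008 = 86.3 dB

86.3


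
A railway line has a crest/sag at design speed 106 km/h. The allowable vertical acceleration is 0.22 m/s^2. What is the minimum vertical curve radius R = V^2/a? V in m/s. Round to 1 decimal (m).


Convert speed: V = 106 / 3.6 = 29.4444 m/s
V^2 = 866.9753 m^2/s^2
R_v = 866.9753 / 0.22
R_v = 3940.8 m

3940.8


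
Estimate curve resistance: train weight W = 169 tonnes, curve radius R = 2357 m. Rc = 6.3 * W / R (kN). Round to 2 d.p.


Rc = 6.3 * W / R
Rc = 6.3 * 169 / 2357
Rc = 1064.7 / 2357
Rc = 0.45 kN

0.45


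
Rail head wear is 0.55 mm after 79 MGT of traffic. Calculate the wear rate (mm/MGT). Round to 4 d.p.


Wear rate = total wear / cumulative tonnage
Rate = 0.55 / 79
Rate = 0.0070 mm/MGT

0.0070


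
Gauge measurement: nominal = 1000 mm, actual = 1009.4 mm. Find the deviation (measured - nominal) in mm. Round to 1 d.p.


Deviation = measured - nominal
Deviation = 1009.4 - 1000
Deviation = 9.4 mm

9.4


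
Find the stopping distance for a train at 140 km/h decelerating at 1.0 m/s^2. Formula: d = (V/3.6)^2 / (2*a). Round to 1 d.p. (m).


Convert speed: V = 140 / 3.6 = 38.8889 m/s
V^2 = 1512.3457
d = 1512.3457 / (2 * 1.0)
d = 1512.3457 / 2.0
d = 756.2 m

756.2


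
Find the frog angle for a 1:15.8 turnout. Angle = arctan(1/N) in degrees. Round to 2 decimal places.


1/N = 1/15.8 = 0.063291
angle = arctan(0.063291) = 0.063207 rad
angle = 0.063207 * 180/pi = 3.62 degrees

3.62


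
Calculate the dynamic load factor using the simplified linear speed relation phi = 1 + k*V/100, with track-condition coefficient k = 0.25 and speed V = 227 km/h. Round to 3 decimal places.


phi = 1 + k * V / 100
phi = 1 + 0.25 * 227 / 100
phi = 1 + 0.5675
phi = 1.568

1.568


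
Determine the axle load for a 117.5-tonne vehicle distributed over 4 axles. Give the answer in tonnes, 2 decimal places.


Load per axle = total weight / number of axles
Load = 117.5 / 4
Load = 29.38 tonnes

29.38


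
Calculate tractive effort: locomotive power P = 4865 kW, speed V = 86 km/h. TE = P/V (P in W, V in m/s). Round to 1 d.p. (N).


Convert: P = 4865 kW = 4865000 W
V = 86 / 3.6 = 23.8889 m/s
TE = 4865000 / 23.8889
TE = 203651.2 N

203651.2


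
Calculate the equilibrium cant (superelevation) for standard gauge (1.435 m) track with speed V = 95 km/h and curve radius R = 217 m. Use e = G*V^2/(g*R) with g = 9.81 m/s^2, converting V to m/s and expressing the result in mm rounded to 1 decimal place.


Convert speed: V = 95 / 3.6 = 26.3889 m/s
Apply formula: e = 1.435 * 26.3889^2 / (9.81 * 217)
e = 1.435 * 696.3735 / 2128.77
e = 0.469424 m = 469.4 mm

469.4


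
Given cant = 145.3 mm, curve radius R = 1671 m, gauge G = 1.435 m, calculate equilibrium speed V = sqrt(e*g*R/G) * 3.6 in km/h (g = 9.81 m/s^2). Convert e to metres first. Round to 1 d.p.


Convert cant: e = 145.3 mm = 0.1453 m
V_ms = sqrt(0.1453 * 9.81 * 1671 / 1.435)
V_ms = sqrt(1659.813033) = 40.7408 m/s
V = 40.7408 * 3.6 = 146.7 km/h

146.7


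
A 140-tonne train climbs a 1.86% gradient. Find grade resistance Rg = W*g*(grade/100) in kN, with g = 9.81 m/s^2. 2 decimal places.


Rg = W * 9.81 * grade / 100
Rg = 140 * 9.81 * 1.86 / 100
Rg = 1373.4 * 0.0186
Rg = 25.55 kN

25.55


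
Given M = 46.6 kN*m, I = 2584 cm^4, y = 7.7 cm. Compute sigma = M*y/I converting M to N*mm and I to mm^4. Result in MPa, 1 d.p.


Convert units:
M = 46.6 kN*m = 46600000 N*mm
y = 7.7 cm = 77 mm
I = 2584 cm^4 = 25840000 mm^4
sigma = 46600000 * 77 / 25840000
sigma = 138.9 MPa

138.9


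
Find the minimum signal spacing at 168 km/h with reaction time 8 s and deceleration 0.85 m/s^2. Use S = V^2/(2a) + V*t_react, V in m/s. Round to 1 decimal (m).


V = 168 / 3.6 = 46.6667 m/s
Braking distance = 46.6667^2 / (2*0.85) = 1281.0458 m
Sighting distance = 46.6667 * 8 = 373.3333 m
S = 1281.0458 + 373.3333 = 1654.4 m

1654.4


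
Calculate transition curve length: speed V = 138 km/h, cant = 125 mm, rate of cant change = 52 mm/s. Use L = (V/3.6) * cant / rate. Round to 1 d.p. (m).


Convert speed: V = 138 / 3.6 = 38.3333 m/s
L = 38.3333 * 125 / 52
L = 4791.6667 / 52
L = 92.1 m

92.1


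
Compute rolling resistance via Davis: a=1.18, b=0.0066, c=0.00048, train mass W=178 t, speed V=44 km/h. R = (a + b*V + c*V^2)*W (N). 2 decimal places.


b*V = 0.0066 * 44 = 0.2904
c*V^2 = 0.00048 * 1936 = 0.92928
R_per_t = 1.18 + 0.2904 + 0.92928 = 2.39968 N/t
R_total = 2.39968 * 178 = 427.14 N

427.14


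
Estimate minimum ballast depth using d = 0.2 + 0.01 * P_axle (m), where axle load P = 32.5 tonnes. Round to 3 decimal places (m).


d = 0.2 + 0.01 * 32.5
d = 0.2 + 0.325
d = 0.525 m

0.525


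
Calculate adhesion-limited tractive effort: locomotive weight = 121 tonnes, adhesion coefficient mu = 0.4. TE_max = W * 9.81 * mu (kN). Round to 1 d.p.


TE_max = W * g * mu
TE_max = 121 * 9.81 * 0.4
TE_max = 1187.01 * 0.4
TE_max = 474.8 kN

474.8


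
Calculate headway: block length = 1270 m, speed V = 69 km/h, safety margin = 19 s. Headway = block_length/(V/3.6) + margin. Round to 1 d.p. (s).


V = 69 / 3.6 = 19.1667 m/s
Block traversal time = 1270 / 19.1667 = 66.2609 s
Headway = 66.2609 + 19
Headway = 85.3 s

85.3


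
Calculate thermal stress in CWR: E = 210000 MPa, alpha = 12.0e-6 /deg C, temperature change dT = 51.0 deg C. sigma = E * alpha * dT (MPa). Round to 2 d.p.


sigma = E * alpha * dT
sigma = 210000 * 12.0e-6 * 51.0
sigma = 2.52 * 51.0
sigma = 128.52 MPa

128.52


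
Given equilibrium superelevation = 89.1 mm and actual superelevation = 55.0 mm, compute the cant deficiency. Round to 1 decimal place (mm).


Cant deficiency = equilibrium cant - actual cant
CD = 89.1 - 55.0
CD = 34.1 mm

34.1


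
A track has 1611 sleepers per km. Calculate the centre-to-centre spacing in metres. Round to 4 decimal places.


Spacing = 1000 m / number of sleepers
Spacing = 1000 / 1611
Spacing = 0.6207 m

0.6207


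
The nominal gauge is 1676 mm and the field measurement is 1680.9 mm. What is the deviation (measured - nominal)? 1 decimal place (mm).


Deviation = measured - nominal
Deviation = 1680.9 - 1676
Deviation = 4.9 mm

4.9


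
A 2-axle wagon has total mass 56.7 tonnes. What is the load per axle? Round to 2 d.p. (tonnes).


Load per axle = total weight / number of axles
Load = 56.7 / 2
Load = 28.35 tonnes

28.35


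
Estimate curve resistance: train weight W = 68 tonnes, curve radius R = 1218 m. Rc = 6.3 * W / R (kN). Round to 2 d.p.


Rc = 6.3 * W / R
Rc = 6.3 * 68 / 1218
Rc = 428.4 / 1218
Rc = 0.35 kN

0.35


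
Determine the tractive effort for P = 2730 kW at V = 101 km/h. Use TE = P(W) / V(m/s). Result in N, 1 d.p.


Convert: P = 2730 kW = 2730000 W
V = 101 / 3.6 = 28.0556 m/s
TE = 2730000 / 28.0556
TE = 97306.9 N

97306.9


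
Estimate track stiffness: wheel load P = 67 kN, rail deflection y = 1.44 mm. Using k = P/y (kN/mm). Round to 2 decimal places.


Track stiffness k = P / y
k = 67 / 1.44
k = 46.53 kN/mm

46.53


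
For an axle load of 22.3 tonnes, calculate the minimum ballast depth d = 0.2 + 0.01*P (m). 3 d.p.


d = 0.2 + 0.01 * 22.3
d = 0.2 + 0.223
d = 0.423 m

0.423


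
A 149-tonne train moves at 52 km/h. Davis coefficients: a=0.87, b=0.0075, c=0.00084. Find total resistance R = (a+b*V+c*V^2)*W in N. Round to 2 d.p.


b*V = 0.0075 * 52 = 0.39
c*V^2 = 0.00084 * 2704 = 2.27136
R_per_t = 0.87 + 0.39 + 2.27136 = 3.53136 N/t
R_total = 3.53136 * 149 = 526.17 N

526.17


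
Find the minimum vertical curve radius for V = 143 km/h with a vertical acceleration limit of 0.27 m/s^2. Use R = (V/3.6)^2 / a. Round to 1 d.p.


Convert speed: V = 143 / 3.6 = 39.7222 m/s
V^2 = 1577.8549 m^2/s^2
R_v = 1577.8549 / 0.27
R_v = 5843.9 m

5843.9


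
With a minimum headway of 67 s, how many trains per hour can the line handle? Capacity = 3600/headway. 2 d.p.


Capacity = 3600 / headway
Capacity = 3600 / 67
Capacity = 53.73 trains/hour

53.73


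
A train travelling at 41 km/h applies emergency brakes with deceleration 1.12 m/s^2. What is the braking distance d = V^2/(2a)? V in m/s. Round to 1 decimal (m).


Convert speed: V = 41 / 3.6 = 11.3889 m/s
V^2 = 129.7068
d = 129.7068 / (2 * 1.12)
d = 129.7068 / 2.24
d = 57.9 m

57.9


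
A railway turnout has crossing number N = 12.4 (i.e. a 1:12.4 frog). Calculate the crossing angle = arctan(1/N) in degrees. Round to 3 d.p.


1/N = 1/12.4 = 0.080645
angle = arctan(0.080645) = 0.080471 rad
angle = 0.080471 * 180/pi = 4.611 degrees

4.611


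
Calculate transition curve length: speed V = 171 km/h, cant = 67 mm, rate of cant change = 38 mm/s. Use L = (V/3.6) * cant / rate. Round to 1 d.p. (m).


Convert speed: V = 171 / 3.6 = 47.5 m/s
L = 47.5 * 67 / 38
L = 3182.5 / 38
L = 83.8 m

83.8


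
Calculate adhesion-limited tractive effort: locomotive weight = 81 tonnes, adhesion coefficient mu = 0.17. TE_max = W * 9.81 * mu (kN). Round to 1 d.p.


TE_max = W * g * mu
TE_max = 81 * 9.81 * 0.17
TE_max = 794.61 * 0.17
TE_max = 135.1 kN

135.1


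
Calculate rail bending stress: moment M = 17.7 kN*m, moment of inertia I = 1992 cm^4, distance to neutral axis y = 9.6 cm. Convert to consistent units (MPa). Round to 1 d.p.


Convert units:
M = 17.7 kN*m = 17700000 N*mm
y = 9.6 cm = 96 mm
I = 1992 cm^4 = 19920000 mm^4
sigma = 17700000 * 96 / 19920000
sigma = 85.3 MPa

85.3


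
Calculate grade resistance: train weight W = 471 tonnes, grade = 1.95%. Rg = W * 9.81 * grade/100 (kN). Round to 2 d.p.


Rg = W * 9.81 * grade / 100
Rg = 471 * 9.81 * 1.95 / 100
Rg = 4620.51 * 0.0195
Rg = 90.10 kN

90.10


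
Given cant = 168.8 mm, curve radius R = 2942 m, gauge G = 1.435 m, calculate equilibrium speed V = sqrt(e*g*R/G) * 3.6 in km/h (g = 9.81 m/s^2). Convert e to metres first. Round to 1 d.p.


Convert cant: e = 168.8 mm = 0.1688 m
V_ms = sqrt(0.1688 * 9.81 * 2942 / 1.435)
V_ms = sqrt(3394.940889) = 58.2661 m/s
V = 58.2661 * 3.6 = 209.8 km/h

209.8


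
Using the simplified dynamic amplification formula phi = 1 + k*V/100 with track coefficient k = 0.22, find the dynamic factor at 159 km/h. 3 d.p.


phi = 1 + k * V / 100
phi = 1 + 0.22 * 159 / 100
phi = 1 + 0.3498
phi = 1.350

1.350


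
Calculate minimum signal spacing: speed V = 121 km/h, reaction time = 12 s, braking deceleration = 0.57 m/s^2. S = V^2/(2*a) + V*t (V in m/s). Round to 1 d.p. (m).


V = 121 / 3.6 = 33.6111 m/s
Braking distance = 33.6111^2 / (2*0.57) = 990.9709 m
Sighting distance = 33.6111 * 12 = 403.3333 m
S = 990.9709 + 403.3333 = 1394.3 m

1394.3


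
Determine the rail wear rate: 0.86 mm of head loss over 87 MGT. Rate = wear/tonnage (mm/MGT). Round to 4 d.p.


Wear rate = total wear / cumulative tonnage
Rate = 0.86 / 87
Rate = 0.0099 mm/MGT

0.0099


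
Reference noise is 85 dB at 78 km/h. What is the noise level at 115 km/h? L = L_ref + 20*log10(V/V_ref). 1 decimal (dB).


V/V_ref = 115 / 78 = 1.474359
log10(1.474359) = 0.168603
20 * 0.168603 = 3.3721
L = 85 + 3.3721 = 88.4 dB

88.4


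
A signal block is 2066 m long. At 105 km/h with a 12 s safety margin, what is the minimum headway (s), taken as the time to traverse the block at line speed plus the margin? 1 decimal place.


V = 105 / 3.6 = 29.1667 m/s
Block traversal time = 2066 / 29.1667 = 70.8343 s
Headway = 70.8343 + 12
Headway = 82.8 s

82.8


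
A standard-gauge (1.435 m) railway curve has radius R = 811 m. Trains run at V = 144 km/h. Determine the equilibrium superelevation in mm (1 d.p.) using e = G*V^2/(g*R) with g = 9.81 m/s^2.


Convert speed: V = 144 / 3.6 = 40.0 m/s
Apply formula: e = 1.435 * 40.0^2 / (9.81 * 811)
e = 1.435 * 1600.0 / 7955.91
e = 0.28859 m = 288.6 mm

288.6


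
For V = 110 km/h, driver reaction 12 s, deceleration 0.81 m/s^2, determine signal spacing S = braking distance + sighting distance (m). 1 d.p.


V = 110 / 3.6 = 30.5556 m/s
Braking distance = 30.5556^2 / (2*0.81) = 576.3222 m
Sighting distance = 30.5556 * 12 = 366.6667 m
S = 576.3222 + 366.6667 = 943.0 m

943.0


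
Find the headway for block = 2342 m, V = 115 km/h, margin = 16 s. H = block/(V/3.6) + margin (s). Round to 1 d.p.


V = 115 / 3.6 = 31.9444 m/s
Block traversal time = 2342 / 31.9444 = 73.3148 s
Headway = 73.3148 + 16
Headway = 89.3 s

89.3


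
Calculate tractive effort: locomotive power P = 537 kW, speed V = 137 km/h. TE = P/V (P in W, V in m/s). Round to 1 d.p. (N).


Convert: P = 537 kW = 537000 W
V = 137 / 3.6 = 38.0556 m/s
TE = 537000 / 38.0556
TE = 14110.9 N

14110.9


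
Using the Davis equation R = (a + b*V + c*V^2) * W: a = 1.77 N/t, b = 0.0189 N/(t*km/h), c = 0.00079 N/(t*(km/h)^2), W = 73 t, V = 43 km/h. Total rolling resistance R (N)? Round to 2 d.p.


b*V = 0.0189 * 43 = 0.8127
c*V^2 = 0.00079 * 1849 = 1.46071
R_per_t = 1.77 + 0.8127 + 1.46071 = 4.04341 N/t
R_total = 4.04341 * 73 = 295.17 N

295.17


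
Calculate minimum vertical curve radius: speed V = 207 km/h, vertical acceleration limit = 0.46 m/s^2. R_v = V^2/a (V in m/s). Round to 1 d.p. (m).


Convert speed: V = 207 / 3.6 = 57.5 m/s
V^2 = 3306.25 m^2/s^2
R_v = 3306.25 / 0.46
R_v = 7187.5 m

7187.5


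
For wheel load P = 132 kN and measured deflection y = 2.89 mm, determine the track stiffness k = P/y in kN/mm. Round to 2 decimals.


Track stiffness k = P / y
k = 132 / 2.89
k = 45.67 kN/mm

45.67


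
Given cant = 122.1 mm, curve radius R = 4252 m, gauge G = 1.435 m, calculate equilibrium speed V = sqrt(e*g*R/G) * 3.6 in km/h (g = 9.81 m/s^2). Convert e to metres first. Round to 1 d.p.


Convert cant: e = 122.1 mm = 0.1221 m
V_ms = sqrt(0.1221 * 9.81 * 4252 / 1.435)
V_ms = sqrt(3549.16366) = 59.5749 m/s
V = 59.5749 * 3.6 = 214.5 km/h

214.5


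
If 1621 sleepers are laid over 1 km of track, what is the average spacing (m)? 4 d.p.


Spacing = 1000 m / number of sleepers
Spacing = 1000 / 1621
Spacing = 0.6169 m

0.6169


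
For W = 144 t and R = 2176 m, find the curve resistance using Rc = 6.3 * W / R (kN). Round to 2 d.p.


Rc = 6.3 * W / R
Rc = 6.3 * 144 / 2176
Rc = 907.2 / 2176
Rc = 0.42 kN

0.42


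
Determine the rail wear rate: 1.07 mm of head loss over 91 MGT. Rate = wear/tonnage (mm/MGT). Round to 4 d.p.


Wear rate = total wear / cumulative tonnage
Rate = 1.07 / 91
Rate = 0.0118 mm/MGT

0.0118


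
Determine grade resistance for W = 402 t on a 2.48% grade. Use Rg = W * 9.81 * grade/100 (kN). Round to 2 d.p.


Rg = W * 9.81 * grade / 100
Rg = 402 * 9.81 * 2.48 / 100
Rg = 3943.62 * 0.0248
Rg = 97.80 kN

97.80


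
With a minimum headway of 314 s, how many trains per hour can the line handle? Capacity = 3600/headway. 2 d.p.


Capacity = 3600 / headway
Capacity = 3600 / 314
Capacity = 11.46 trains/hour

11.46


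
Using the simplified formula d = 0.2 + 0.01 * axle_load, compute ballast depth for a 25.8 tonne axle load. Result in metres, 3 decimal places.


d = 0.2 + 0.01 * 25.8
d = 0.2 + 0.258
d = 0.458 m

0.458


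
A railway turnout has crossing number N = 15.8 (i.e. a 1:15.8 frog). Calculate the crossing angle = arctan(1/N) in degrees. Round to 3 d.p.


1/N = 1/15.8 = 0.063291
angle = arctan(0.063291) = 0.063207 rad
angle = 0.063207 * 180/pi = 3.621 degrees

3.621


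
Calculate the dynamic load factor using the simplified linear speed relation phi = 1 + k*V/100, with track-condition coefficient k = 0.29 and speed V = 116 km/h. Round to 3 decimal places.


phi = 1 + k * V / 100
phi = 1 + 0.29 * 116 / 100
phi = 1 + 0.3364
phi = 1.336

1.336


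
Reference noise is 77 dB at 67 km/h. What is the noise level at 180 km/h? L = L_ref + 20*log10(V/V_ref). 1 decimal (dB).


V/V_ref = 180 / 67 = 2.686567
log10(2.686567) = 0.429198
20 * 0.429198 = 8.584
L = 77 + 8.584 = 85.6 dB

85.6


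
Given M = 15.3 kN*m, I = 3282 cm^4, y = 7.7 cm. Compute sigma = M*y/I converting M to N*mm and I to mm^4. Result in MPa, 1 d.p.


Convert units:
M = 15.3 kN*m = 15300000 N*mm
y = 7.7 cm = 77 mm
I = 3282 cm^4 = 32820000 mm^4
sigma = 15300000 * 77 / 32820000
sigma = 35.9 MPa

35.9


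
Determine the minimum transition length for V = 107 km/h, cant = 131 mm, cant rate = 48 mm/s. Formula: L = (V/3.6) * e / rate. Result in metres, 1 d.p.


Convert speed: V = 107 / 3.6 = 29.7222 m/s
L = 29.7222 * 131 / 48
L = 3893.6111 / 48
L = 81.1 m

81.1


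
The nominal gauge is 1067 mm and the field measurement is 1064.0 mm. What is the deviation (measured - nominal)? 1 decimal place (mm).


Deviation = measured - nominal
Deviation = 1064.0 - 1067
Deviation = -3.0 mm

-3.0


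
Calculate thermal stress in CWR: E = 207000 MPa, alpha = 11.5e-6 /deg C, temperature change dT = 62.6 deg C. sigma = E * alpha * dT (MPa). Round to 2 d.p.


sigma = E * alpha * dT
sigma = 207000 * 11.5e-6 * 62.6
sigma = 2.3805 * 62.6
sigma = 149.02 MPa

149.02


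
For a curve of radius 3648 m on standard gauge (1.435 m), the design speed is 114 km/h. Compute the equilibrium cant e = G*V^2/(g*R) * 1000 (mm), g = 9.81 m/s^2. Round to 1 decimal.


Convert speed: V = 114 / 3.6 = 31.6667 m/s
Apply formula: e = 1.435 * 31.6667^2 / (9.81 * 3648)
e = 1.435 * 1002.7778 / 35786.88
e = 0.04021 m = 40.2 mm

40.2


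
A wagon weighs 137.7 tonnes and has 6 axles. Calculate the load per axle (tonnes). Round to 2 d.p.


Load per axle = total weight / number of axles
Load = 137.7 / 6
Load = 22.95 tonnes

22.95


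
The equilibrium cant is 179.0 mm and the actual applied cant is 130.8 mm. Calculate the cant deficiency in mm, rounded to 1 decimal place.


Cant deficiency = equilibrium cant - actual cant
CD = 179.0 - 130.8
CD = 48.2 mm

48.2


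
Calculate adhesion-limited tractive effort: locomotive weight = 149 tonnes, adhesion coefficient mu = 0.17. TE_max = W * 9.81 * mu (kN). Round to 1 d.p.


TE_max = W * g * mu
TE_max = 149 * 9.81 * 0.17
TE_max = 1461.69 * 0.17
TE_max = 248.5 kN

248.5


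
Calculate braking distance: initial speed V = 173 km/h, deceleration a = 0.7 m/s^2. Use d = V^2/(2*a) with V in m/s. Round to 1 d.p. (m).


Convert speed: V = 173 / 3.6 = 48.0556 m/s
V^2 = 2309.3364
d = 2309.3364 / (2 * 0.7)
d = 2309.3364 / 1.4
d = 1649.5 m

1649.5


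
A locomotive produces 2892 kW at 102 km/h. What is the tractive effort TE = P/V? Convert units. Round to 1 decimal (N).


Convert: P = 2892 kW = 2892000 W
V = 102 / 3.6 = 28.3333 m/s
TE = 2892000 / 28.3333
TE = 102070.6 N

102070.6


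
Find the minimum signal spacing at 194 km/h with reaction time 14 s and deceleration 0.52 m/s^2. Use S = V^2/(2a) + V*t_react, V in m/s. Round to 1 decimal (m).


V = 194 / 3.6 = 53.8889 m/s
Braking distance = 53.8889^2 / (2*0.52) = 2792.3196 m
Sighting distance = 53.8889 * 14 = 754.4444 m
S = 2792.3196 + 754.4444 = 3546.8 m

3546.8


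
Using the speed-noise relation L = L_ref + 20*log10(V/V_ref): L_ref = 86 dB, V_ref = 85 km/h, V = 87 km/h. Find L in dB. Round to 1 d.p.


V/V_ref = 87 / 85 = 1.023529
log10(1.023529) = 0.0101
20 * 0.0101 = 0.202
L = 86 + 0.202 = 86.2 dB

86.2


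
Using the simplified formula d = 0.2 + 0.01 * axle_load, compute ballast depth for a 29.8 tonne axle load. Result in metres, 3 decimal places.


d = 0.2 + 0.01 * 29.8
d = 0.2 + 0.298
d = 0.498 m

0.498


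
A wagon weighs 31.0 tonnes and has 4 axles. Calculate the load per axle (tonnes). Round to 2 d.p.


Load per axle = total weight / number of axles
Load = 31.0 / 4
Load = 7.75 tonnes

7.75


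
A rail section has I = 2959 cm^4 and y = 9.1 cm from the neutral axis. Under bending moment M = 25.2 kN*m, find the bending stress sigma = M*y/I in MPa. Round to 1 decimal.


Convert units:
M = 25.2 kN*m = 25200000 N*mm
y = 9.1 cm = 91 mm
I = 2959 cm^4 = 29590000 mm^4
sigma = 25200000 * 91 / 29590000
sigma = 77.5 MPa

77.5


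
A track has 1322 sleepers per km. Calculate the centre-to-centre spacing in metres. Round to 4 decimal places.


Spacing = 1000 m / number of sleepers
Spacing = 1000 / 1322
Spacing = 0.7564 m

0.7564


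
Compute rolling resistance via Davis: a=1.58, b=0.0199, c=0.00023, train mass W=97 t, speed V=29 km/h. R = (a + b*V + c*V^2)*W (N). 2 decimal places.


b*V = 0.0199 * 29 = 0.5771
c*V^2 = 0.00023 * 841 = 0.19343
R_per_t = 1.58 + 0.5771 + 0.19343 = 2.35053 N/t
R_total = 2.35053 * 97 = 228.00 N

228.00


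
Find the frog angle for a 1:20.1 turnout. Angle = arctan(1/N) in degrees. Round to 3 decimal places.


1/N = 1/20.1 = 0.049751
angle = arctan(0.049751) = 0.04971 rad
angle = 0.04971 * 180/pi = 2.848 degrees

2.848


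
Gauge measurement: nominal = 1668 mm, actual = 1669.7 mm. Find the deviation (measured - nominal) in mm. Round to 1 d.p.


Deviation = measured - nominal
Deviation = 1669.7 - 1668
Deviation = 1.7 mm

1.7


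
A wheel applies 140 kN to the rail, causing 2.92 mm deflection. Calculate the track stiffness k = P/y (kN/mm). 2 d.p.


Track stiffness k = P / y
k = 140 / 2.92
k = 47.95 kN/mm

47.95


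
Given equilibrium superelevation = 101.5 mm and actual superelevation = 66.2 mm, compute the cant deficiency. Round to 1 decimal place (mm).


Cant deficiency = equilibrium cant - actual cant
CD = 101.5 - 66.2
CD = 35.3 mm

35.3


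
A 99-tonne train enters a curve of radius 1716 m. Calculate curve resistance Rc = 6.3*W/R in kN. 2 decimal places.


Rc = 6.3 * W / R
Rc = 6.3 * 99 / 1716
Rc = 623.7 / 1716
Rc = 0.36 kN

0.36


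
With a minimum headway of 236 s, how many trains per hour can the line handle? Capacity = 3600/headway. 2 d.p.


Capacity = 3600 / headway
Capacity = 3600 / 236
Capacity = 15.25 trains/hour

15.25


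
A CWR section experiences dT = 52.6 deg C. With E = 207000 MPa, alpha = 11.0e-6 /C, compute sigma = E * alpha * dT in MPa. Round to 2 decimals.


sigma = E * alpha * dT
sigma = 207000 * 11.0e-6 * 52.6
sigma = 2.277 * 52.6
sigma = 119.77 MPa

119.77


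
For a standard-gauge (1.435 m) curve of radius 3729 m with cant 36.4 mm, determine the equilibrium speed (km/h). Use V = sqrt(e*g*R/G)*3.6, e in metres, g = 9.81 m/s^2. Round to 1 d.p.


Convert cant: e = 36.4 mm = 0.0364 m
V_ms = sqrt(0.0364 * 9.81 * 3729 / 1.435)
V_ms = sqrt(927.920722) = 30.4618 m/s
V = 30.4618 * 3.6 = 109.7 km/h

109.7


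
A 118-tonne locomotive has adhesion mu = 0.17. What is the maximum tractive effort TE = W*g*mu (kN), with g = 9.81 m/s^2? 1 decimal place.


TE_max = W * g * mu
TE_max = 118 * 9.81 * 0.17
TE_max = 1157.58 * 0.17
TE_max = 196.8 kN

196.8


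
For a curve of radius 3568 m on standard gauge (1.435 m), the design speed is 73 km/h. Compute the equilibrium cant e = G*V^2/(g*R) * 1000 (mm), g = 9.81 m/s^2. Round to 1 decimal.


Convert speed: V = 73 / 3.6 = 20.2778 m/s
Apply formula: e = 1.435 * 20.2778^2 / (9.81 * 3568)
e = 1.435 * 411.1883 / 35002.08
e = 0.016858 m = 16.9 mm

16.9


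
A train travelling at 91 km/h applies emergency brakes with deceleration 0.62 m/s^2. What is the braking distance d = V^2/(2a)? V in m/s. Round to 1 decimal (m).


Convert speed: V = 91 / 3.6 = 25.2778 m/s
V^2 = 638.966
d = 638.966 / (2 * 0.62)
d = 638.966 / 1.24
d = 515.3 m

515.3


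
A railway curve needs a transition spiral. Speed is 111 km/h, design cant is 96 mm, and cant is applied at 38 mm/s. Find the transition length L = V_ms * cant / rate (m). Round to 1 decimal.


Convert speed: V = 111 / 3.6 = 30.8333 m/s
L = 30.8333 * 96 / 38
L = 2960.0 / 38
L = 77.9 m

77.9


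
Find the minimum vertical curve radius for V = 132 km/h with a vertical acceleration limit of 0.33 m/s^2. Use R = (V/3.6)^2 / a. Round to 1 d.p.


Convert speed: V = 132 / 3.6 = 36.6667 m/s
V^2 = 1344.4444 m^2/s^2
R_v = 1344.4444 / 0.33
R_v = 4074.1 m

4074.1


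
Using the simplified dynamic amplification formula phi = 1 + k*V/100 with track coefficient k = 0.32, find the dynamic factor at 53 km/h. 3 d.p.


phi = 1 + k * V / 100
phi = 1 + 0.32 * 53 / 100
phi = 1 + 0.1696
phi = 1.170

1.170


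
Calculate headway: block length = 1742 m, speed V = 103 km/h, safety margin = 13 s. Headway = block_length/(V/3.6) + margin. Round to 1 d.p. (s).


V = 103 / 3.6 = 28.6111 m/s
Block traversal time = 1742 / 28.6111 = 60.8854 s
Headway = 60.8854 + 13
Headway = 73.9 s

73.9


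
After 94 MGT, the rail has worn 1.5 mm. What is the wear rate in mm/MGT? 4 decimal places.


Wear rate = total wear / cumulative tonnage
Rate = 1.5 / 94
Rate = 0.0160 mm/MGT

0.0160


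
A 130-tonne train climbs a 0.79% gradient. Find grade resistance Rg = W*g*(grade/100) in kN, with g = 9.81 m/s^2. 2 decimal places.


Rg = W * 9.81 * grade / 100
Rg = 130 * 9.81 * 0.79 / 100
Rg = 1275.3 * 0.0079
Rg = 10.07 kN

10.07


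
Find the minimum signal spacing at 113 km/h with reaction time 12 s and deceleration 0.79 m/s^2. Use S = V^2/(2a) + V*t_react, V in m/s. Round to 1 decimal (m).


V = 113 / 3.6 = 31.3889 m/s
Braking distance = 31.3889^2 / (2*0.79) = 623.5838 m
Sighting distance = 31.3889 * 12 = 376.6667 m
S = 623.5838 + 376.6667 = 1000.3 m

1000.3


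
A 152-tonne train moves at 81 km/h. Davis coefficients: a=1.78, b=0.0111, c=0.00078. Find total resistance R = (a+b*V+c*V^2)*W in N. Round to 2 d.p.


b*V = 0.0111 * 81 = 0.8991
c*V^2 = 0.00078 * 6561 = 5.11758
R_per_t = 1.78 + 0.8991 + 5.11758 = 7.79668 N/t
R_total = 7.79668 * 152 = 1185.10 N

1185.10


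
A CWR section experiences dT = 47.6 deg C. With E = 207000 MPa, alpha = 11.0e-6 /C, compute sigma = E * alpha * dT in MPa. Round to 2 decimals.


sigma = E * alpha * dT
sigma = 207000 * 11.0e-6 * 47.6
sigma = 2.277 * 47.6
sigma = 108.39 MPa

108.39


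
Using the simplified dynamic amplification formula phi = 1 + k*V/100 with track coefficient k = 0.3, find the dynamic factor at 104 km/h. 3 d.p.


phi = 1 + k * V / 100
phi = 1 + 0.3 * 104 / 100
phi = 1 + 0.312
phi = 1.312

1.312


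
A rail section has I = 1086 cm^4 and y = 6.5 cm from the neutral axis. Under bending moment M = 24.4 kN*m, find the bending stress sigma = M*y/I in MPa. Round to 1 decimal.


Convert units:
M = 24.4 kN*m = 24400000 N*mm
y = 6.5 cm = 65 mm
I = 1086 cm^4 = 10860000 mm^4
sigma = 24400000 * 65 / 10860000
sigma = 146.0 MPa

146.0


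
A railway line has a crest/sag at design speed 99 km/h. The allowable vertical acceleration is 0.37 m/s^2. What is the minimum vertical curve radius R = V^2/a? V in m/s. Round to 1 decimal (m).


Convert speed: V = 99 / 3.6 = 27.5 m/s
V^2 = 756.25 m^2/s^2
R_v = 756.25 / 0.37
R_v = 2043.9 m

2043.9


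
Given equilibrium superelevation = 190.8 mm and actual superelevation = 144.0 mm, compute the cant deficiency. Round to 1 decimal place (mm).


Cant deficiency = equilibrium cant - actual cant
CD = 190.8 - 144.0
CD = 46.8 mm

46.8


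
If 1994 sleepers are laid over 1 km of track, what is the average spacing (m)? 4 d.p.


Spacing = 1000 m / number of sleepers
Spacing = 1000 / 1994
Spacing = 0.5015 m

0.5015


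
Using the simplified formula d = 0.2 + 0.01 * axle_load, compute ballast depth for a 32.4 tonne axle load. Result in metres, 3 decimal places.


d = 0.2 + 0.01 * 32.4
d = 0.2 + 0.324
d = 0.524 m

0.524


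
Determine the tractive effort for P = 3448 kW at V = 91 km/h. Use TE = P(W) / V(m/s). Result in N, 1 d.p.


Convert: P = 3448 kW = 3448000 W
V = 91 / 3.6 = 25.2778 m/s
TE = 3448000 / 25.2778
TE = 136404.4 N

136404.4


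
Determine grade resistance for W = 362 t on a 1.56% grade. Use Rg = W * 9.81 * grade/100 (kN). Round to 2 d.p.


Rg = W * 9.81 * grade / 100
Rg = 362 * 9.81 * 1.56 / 100
Rg = 3551.22 * 0.0156
Rg = 55.40 kN

55.40


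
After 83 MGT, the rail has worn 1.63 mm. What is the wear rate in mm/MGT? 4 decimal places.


Wear rate = total wear / cumulative tonnage
Rate = 1.63 / 83
Rate = 0.0196 mm/MGT

0.0196


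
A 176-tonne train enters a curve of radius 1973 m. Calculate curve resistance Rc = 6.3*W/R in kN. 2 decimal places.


Rc = 6.3 * W / R
Rc = 6.3 * 176 / 1973
Rc = 1108.8 / 1973
Rc = 0.56 kN

0.56


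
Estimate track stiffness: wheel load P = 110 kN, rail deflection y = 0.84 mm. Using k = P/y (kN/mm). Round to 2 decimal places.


Track stiffness k = P / y
k = 110 / 0.84
k = 130.95 kN/mm

130.95


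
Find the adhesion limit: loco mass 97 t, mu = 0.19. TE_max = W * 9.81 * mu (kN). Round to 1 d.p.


TE_max = W * g * mu
TE_max = 97 * 9.81 * 0.19
TE_max = 951.57 * 0.19
TE_max = 180.8 kN

180.8


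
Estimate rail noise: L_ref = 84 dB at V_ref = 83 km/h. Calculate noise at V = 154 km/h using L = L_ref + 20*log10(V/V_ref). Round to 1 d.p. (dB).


V/V_ref = 154 / 83 = 1.855422
log10(1.855422) = 0.268443
20 * 0.268443 = 5.3689
L = 84 + 5.3689 = 89.4 dB

89.4


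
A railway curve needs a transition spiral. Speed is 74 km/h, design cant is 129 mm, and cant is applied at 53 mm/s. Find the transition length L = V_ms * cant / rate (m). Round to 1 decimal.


Convert speed: V = 74 / 3.6 = 20.5556 m/s
L = 20.5556 * 129 / 53
L = 2651.6667 / 53
L = 50.0 m

50.0


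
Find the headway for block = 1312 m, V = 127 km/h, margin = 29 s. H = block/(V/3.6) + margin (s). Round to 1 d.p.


V = 127 / 3.6 = 35.2778 m/s
Block traversal time = 1312 / 35.2778 = 37.1906 s
Headway = 37.1906 + 29
Headway = 66.2 s

66.2


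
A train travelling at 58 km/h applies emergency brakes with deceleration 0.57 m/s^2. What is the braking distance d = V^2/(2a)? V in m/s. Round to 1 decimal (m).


Convert speed: V = 58 / 3.6 = 16.1111 m/s
V^2 = 259.5679
d = 259.5679 / (2 * 0.57)
d = 259.5679 / 1.14
d = 227.7 m

227.7


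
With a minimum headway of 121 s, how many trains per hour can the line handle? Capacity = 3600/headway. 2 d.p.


Capacity = 3600 / headway
Capacity = 3600 / 121
Capacity = 29.75 trains/hour

29.75


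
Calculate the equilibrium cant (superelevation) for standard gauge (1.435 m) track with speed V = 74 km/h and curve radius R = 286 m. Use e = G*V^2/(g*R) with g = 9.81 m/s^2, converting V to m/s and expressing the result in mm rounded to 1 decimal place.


Convert speed: V = 74 / 3.6 = 20.5556 m/s
Apply formula: e = 1.435 * 20.5556^2 / (9.81 * 286)
e = 1.435 * 422.5309 / 2805.66
e = 0.21611 m = 216.1 mm

216.1


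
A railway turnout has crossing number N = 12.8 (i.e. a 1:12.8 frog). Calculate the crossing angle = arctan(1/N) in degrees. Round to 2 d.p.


1/N = 1/12.8 = 0.078125
angle = arctan(0.078125) = 0.077967 rad
angle = 0.077967 * 180/pi = 4.47 degrees

4.47


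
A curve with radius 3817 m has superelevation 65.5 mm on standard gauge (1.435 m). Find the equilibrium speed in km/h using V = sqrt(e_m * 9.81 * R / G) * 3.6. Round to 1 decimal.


Convert cant: e = 65.5 mm = 0.0655 m
V_ms = sqrt(0.0655 * 9.81 * 3817 / 1.435)
V_ms = sqrt(1709.151523) = 41.3419 m/s
V = 41.3419 * 3.6 = 148.8 km/h

148.8


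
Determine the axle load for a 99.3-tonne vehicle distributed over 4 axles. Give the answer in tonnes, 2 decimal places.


Load per axle = total weight / number of axles
Load = 99.3 / 4
Load = 24.83 tonnes

24.83


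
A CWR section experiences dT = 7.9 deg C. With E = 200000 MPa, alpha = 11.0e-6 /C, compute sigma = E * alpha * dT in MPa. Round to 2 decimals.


sigma = E * alpha * dT
sigma = 200000 * 11.0e-6 * 7.9
sigma = 2.2 * 7.9
sigma = 17.38 MPa

17.38


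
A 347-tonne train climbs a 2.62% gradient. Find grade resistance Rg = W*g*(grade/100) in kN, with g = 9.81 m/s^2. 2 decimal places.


Rg = W * 9.81 * grade / 100
Rg = 347 * 9.81 * 2.62 / 100
Rg = 3404.07 * 0.0262
Rg = 89.19 kN

89.19


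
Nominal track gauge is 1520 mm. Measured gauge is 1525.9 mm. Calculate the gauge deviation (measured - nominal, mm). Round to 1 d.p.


Deviation = measured - nominal
Deviation = 1525.9 - 1520
Deviation = 5.9 mm

5.9


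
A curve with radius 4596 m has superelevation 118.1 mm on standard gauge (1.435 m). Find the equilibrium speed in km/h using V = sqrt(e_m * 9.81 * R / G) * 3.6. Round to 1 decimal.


Convert cant: e = 118.1 mm = 0.1181 m
V_ms = sqrt(0.1181 * 9.81 * 4596 / 1.435)
V_ms = sqrt(3710.624638) = 60.9149 m/s
V = 60.9149 * 3.6 = 219.3 km/h

219.3


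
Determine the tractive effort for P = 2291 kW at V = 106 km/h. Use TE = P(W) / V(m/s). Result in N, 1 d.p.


Convert: P = 2291 kW = 2291000 W
V = 106 / 3.6 = 29.4444 m/s
TE = 2291000 / 29.4444
TE = 77807.5 N

77807.5


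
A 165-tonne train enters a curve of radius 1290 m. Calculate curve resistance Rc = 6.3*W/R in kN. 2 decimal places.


Rc = 6.3 * W / R
Rc = 6.3 * 165 / 1290
Rc = 1039.5 / 1290
Rc = 0.81 kN

0.81


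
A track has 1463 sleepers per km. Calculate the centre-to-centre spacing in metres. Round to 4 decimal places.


Spacing = 1000 m / number of sleepers
Spacing = 1000 / 1463
Spacing = 0.6835 m

0.6835


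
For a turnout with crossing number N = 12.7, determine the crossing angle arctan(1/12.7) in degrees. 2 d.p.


1/N = 1/12.7 = 0.07874
angle = arctan(0.07874) = 0.078578 rad
angle = 0.078578 * 180/pi = 4.50 degrees

4.50


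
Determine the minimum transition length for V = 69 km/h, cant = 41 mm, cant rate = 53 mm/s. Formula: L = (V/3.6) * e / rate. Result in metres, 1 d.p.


Convert speed: V = 69 / 3.6 = 19.1667 m/s
L = 19.1667 * 41 / 53
L = 785.8333 / 53
L = 14.8 m

14.8


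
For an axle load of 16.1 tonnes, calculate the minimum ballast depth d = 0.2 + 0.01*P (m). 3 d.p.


d = 0.2 + 0.01 * 16.1
d = 0.2 + 0.161
d = 0.361 m

0.361


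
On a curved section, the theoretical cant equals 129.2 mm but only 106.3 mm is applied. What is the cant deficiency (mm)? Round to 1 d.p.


Cant deficiency = equilibrium cant - actual cant
CD = 129.2 - 106.3
CD = 22.9 mm

22.9


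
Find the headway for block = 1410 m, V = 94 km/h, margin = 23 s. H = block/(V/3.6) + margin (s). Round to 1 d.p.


V = 94 / 3.6 = 26.1111 m/s
Block traversal time = 1410 / 26.1111 = 54.0 s
Headway = 54.0 + 23
Headway = 77.0 s

77.0


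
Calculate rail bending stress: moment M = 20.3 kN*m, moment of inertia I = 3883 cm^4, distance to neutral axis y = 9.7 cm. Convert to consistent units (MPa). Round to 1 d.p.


Convert units:
M = 20.3 kN*m = 20300000 N*mm
y = 9.7 cm = 97 mm
I = 3883 cm^4 = 38830000 mm^4
sigma = 20300000 * 97 / 38830000
sigma = 50.7 MPa

50.7


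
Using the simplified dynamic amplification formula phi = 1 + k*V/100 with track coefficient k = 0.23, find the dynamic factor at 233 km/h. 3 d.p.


phi = 1 + k * V / 100
phi = 1 + 0.23 * 233 / 100
phi = 1 + 0.5359
phi = 1.536

1.536


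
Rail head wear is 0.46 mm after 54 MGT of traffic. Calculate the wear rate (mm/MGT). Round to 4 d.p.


Wear rate = total wear / cumulative tonnage
Rate = 0.46 / 54
Rate = 0.0085 mm/MGT

0.0085


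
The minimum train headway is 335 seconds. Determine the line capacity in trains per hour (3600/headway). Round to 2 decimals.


Capacity = 3600 / headway
Capacity = 3600 / 335
Capacity = 10.75 trains/hour

10.75


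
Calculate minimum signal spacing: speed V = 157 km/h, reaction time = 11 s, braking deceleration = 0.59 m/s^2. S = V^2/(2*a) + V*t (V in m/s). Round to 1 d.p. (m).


V = 157 / 3.6 = 43.6111 m/s
Braking distance = 43.6111^2 / (2*0.59) = 1611.8042 m
Sighting distance = 43.6111 * 11 = 479.7222 m
S = 1611.8042 + 479.7222 = 2091.5 m

2091.5


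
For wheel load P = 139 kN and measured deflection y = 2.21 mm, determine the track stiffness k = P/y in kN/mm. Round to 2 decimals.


Track stiffness k = P / y
k = 139 / 2.21
k = 62.90 kN/mm

62.90


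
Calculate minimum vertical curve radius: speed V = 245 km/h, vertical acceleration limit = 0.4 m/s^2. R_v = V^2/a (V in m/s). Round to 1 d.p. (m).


Convert speed: V = 245 / 3.6 = 68.0556 m/s
V^2 = 4631.5586 m^2/s^2
R_v = 4631.5586 / 0.4
R_v = 11578.9 m

11578.9


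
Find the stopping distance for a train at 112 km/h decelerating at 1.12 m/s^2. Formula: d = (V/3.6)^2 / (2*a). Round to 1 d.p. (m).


Convert speed: V = 112 / 3.6 = 31.1111 m/s
V^2 = 967.9012
d = 967.9012 / (2 * 1.12)
d = 967.9012 / 2.24
d = 432.1 m

432.1


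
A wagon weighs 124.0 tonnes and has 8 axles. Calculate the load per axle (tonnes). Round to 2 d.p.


Load per axle = total weight / number of axles
Load = 124.0 / 8
Load = 15.50 tonnes

15.50


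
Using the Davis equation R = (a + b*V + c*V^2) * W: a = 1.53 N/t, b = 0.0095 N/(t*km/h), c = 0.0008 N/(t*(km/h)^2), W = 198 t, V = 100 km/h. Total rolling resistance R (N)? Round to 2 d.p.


b*V = 0.0095 * 100 = 0.95
c*V^2 = 0.0008 * 10000 = 8.0
R_per_t = 1.53 + 0.95 + 8.0 = 10.48 N/t
R_total = 10.48 * 198 = 2075.04 N

2075.04


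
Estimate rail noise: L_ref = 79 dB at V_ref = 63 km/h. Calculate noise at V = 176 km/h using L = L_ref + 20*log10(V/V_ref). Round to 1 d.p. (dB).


V/V_ref = 176 / 63 = 2.793651
log10(2.793651) = 0.446172
20 * 0.446172 = 8.9234
L = 79 + 8.9234 = 87.9 dB

87.9


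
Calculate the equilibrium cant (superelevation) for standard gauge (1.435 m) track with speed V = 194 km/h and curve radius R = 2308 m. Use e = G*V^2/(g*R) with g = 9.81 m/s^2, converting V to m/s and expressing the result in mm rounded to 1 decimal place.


Convert speed: V = 194 / 3.6 = 53.8889 m/s
Apply formula: e = 1.435 * 53.8889^2 / (9.81 * 2308)
e = 1.435 * 2904.0123 / 22641.48
e = 0.184054 m = 184.1 mm

184.1


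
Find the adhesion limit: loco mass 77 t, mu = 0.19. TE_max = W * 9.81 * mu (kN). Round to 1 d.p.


TE_max = W * g * mu
TE_max = 77 * 9.81 * 0.19
TE_max = 755.37 * 0.19
TE_max = 143.5 kN

143.5


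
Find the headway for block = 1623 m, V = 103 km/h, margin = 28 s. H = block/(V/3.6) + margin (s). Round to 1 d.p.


V = 103 / 3.6 = 28.6111 m/s
Block traversal time = 1623 / 28.6111 = 56.7262 s
Headway = 56.7262 + 28
Headway = 84.7 s

84.7
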